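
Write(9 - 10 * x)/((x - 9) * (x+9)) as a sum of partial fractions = -11/(2*(x + 9)) - 9/(2*(x - 9))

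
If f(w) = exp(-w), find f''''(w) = exp(-w)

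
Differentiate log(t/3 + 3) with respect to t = 1/(t + 9)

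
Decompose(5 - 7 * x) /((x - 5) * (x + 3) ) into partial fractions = -13/(4*(x + 3)) - 15/(4*(x - 5))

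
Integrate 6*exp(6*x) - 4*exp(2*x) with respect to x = (exp(4*x) - 2)*exp(2*x) + C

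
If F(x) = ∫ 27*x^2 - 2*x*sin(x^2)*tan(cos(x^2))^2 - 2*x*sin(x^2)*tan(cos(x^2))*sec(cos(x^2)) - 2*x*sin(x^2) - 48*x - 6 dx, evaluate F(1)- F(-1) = 6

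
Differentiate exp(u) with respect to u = exp(u)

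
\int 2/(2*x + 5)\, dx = log(6*x + 15) + C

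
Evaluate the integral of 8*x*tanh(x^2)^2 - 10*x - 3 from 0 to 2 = -10 - 4*tanh(4)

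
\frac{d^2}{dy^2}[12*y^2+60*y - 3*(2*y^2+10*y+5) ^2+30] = -144*y^2 - 720*y - 696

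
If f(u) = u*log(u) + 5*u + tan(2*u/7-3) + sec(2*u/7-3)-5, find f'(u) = log(u) + 2*tan(2*u/7 - 3)^2/7 + 2*tan(2*u/7 - 3)*sec(2*u/7 - 3)/7 + 44/7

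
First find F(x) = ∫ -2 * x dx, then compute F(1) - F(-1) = 0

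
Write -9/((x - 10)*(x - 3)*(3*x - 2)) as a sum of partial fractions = -81/(196*(3*x - 2)) + 9/(49*(x - 3)) - 9/(196*(x - 10))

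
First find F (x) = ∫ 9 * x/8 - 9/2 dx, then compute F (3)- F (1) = -9/2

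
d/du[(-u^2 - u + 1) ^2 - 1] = 4*u^3 + 6*u^2 - 2*u - 2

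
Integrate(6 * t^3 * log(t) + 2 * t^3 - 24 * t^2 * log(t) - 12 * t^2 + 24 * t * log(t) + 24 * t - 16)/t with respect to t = 2*(t - 2)^3*log(t) + C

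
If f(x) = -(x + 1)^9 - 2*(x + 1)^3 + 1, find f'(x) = -9*x^8 - 72*x^7 - 252*x^6 - 504*x^5 - 630*x^4 - 504*x^3 - 258*x^2 - 84*x - 15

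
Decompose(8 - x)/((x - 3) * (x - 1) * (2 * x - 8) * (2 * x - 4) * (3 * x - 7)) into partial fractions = 459/(160*(3*x - 7)) + 7/(96*(x - 1)) - 3/(4*(x - 2)) - 5/(16*(x - 3)) + 1/(30*(x - 4))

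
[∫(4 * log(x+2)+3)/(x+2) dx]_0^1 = -3*log(2) - 2*log(2)^2 + 2*log(3)^2 + 3*log(3)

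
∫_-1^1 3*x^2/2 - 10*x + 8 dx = 17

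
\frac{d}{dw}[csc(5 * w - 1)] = -5*cot(5*w - 1)*csc(5*w - 1)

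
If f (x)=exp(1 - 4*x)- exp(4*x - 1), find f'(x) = (-4*exp(8*x - 2) - 4)*exp(1 - 4*x)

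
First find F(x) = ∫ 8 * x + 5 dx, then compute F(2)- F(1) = 17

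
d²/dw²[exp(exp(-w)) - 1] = (exp(w + exp(-w)) + exp(exp(-w)))*exp(-2*w)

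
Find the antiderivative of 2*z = z^2 + C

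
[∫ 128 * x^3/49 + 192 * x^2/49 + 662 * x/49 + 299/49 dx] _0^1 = 726/49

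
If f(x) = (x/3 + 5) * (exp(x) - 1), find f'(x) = x*exp(x)/3 + 16*exp(x)/3 - 1/3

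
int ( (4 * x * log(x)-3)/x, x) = (4*x - 3)*(log(x) - 1) + C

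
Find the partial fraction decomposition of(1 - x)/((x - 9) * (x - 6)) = 5/(3*(x - 6)) - 8/(3*(x - 9))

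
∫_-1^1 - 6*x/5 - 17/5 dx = -34/5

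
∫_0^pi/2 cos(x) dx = 1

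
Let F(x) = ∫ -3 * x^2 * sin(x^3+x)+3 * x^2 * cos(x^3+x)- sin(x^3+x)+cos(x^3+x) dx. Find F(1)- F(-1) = 2*sin(2)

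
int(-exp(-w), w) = exp(-w) + C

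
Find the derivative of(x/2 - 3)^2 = x/2 - 3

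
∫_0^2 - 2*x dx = -4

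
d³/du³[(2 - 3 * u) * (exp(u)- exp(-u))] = (-3*u*exp(2*u) - 3*u - 7*exp(2*u) + 11)*exp(-u)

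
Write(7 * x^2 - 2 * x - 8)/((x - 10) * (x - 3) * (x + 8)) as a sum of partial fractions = 76/(33*(x + 8)) - 7/(11*(x - 3)) + 16/(3*(x - 10))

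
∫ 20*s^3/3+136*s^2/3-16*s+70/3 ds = 5*s^4/3 + 136*s^3/9 - 8*s^2 + 70*s/3 + C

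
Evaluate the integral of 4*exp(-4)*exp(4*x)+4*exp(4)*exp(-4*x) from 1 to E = -exp(4 - 4*E) + exp(-4 + 4*E)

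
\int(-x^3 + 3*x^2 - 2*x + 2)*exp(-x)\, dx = x*(x^2 + 2)*exp(-x) + C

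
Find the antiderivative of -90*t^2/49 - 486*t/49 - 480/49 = -30*t^3/49 - 243*t^2/49 - 480*t/49 + C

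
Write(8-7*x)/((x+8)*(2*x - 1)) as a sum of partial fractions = 9/(17*(2*x - 1)) - 64/(17*(x + 8))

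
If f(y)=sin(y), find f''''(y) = sin(y)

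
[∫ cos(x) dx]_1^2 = -sin(1) + sin(2)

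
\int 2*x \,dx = x^2 + C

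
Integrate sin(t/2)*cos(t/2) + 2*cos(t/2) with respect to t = (sin(t/2) + 2)^2 + C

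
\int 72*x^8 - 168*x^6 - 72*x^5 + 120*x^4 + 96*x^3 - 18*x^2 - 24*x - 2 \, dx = 8*x^9 - 24*x^7 - 12*x^6 + 24*x^5 + 24*x^4 - 6*x^3 - 12*x^2 - 2*x + C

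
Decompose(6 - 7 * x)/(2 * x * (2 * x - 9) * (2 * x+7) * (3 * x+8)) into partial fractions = 333/(1720*(3*x + 8)) - 61/(560*(2*x + 7)) - 17/(2064*(2*x - 9)) - 1/(168*x)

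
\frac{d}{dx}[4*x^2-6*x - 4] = 8*x - 6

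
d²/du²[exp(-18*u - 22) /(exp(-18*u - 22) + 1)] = (-324*exp(18*u + 22) + 324*exp(36*u + 44))/(exp(66)*exp(54*u) + 3*exp(44)*exp(36*u) + 3*exp(22)*exp(18*u) + 1)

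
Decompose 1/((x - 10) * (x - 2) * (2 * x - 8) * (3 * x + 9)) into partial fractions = -1/(2730*(x + 3)) + 1/(480*(x - 2)) - 1/(504*(x - 4)) + 1/(3744*(x - 10))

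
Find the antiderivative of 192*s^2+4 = 64*s^3 + 4*s + C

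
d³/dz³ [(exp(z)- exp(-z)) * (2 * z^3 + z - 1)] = (2*z^3*exp(2*z) + 2*z^3 + 18*z^2*exp(2*z) - 18*z^2 + 37*z*exp(2*z) + 37*z + 14*exp(2*z) - 16)*exp(-z)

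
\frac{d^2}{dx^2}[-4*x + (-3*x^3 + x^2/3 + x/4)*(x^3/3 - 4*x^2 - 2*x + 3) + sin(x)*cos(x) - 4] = -30*x^4 + 2180*x^3/9 + 57*x^2 - 64*x - 2*sin(2*x) + 1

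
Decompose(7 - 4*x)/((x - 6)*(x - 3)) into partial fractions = 5/(3*(x - 3)) - 17/(3*(x - 6))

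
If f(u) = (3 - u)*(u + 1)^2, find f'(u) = -3*u^2 + 2*u + 5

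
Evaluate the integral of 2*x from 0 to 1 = 1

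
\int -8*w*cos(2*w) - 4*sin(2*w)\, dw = -4*w*sin(2*w) + C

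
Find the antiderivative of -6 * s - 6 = -3*s^2 - 6*s + C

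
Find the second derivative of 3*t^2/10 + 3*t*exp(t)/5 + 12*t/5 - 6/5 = 3*t*exp(t)/5 + 6*exp(t)/5 + 3/5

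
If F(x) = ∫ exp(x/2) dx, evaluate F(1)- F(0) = -2 + 2*exp(1/2)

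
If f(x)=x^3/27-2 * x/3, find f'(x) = x^2/9 - 2/3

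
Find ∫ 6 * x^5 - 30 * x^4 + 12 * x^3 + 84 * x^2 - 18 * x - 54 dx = x^6 - 6*x^5 + 3*x^4 + 28*x^3 - 9*x^2 - 54*x + C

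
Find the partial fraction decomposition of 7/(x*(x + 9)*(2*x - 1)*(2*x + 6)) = 4/(19*(2*x - 1)) - 7/(2052*(x + 9)) + 1/(36*(x + 3)) - 7/(54*x)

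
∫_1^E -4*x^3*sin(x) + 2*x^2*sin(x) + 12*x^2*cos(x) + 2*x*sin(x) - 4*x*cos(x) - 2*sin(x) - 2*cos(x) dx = 2*(-exp(2) - E + 1 + 2*exp(3))*cos(E) - 2*cos(1)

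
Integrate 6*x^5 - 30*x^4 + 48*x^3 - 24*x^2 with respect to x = x^6 - 6*x^5 + 12*x^4 - 8*x^3 + C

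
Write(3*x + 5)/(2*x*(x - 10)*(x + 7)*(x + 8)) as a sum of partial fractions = 19/(288*(x + 8)) - 8/(119*(x + 7)) + 7/(1224*(x - 10)) - 1/(224*x)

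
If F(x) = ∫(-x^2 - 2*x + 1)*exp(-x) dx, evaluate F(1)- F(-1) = 8*exp(-1)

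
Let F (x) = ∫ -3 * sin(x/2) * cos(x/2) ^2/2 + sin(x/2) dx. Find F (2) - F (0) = -2*cos(1) + cos(1)^3 + 1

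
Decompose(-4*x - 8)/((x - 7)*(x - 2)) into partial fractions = 16/(5*(x - 2)) - 36/(5*(x - 7))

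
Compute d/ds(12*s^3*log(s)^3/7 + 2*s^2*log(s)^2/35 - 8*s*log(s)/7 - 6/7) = 36*s^2*log(s)^3/7 + 36*s^2*log(s)^2/7 + 4*s*log(s)^2/35 + 4*s*log(s)/35 - 8*log(s)/7 - 8/7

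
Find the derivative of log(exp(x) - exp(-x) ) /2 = (exp(2*x) + 1)/(2*exp(2*x) - 2)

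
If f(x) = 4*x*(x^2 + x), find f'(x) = 12*x^2 + 8*x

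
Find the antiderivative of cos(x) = sin(x) + C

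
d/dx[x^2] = 2*x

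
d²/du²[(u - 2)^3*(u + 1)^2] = 20*u^3 - 48*u^2 + 6*u + 20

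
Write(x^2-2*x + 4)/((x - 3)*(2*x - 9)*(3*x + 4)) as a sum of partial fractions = 76/(455*(3*x + 4)) + 61/(105*(2*x - 9)) - 7/(39*(x - 3))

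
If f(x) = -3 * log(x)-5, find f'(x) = -3/x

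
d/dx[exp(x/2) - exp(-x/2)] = (exp(x) + 1)*exp(-x/2)/2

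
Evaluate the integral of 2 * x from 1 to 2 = 3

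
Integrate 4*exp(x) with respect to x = 4*exp(x) + C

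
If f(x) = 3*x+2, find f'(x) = 3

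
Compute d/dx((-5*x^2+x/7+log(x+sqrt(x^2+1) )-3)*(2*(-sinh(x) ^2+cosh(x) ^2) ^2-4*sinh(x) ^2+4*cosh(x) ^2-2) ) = 4*(-70*x^3 - 70*x^2*sqrt(x^2 + 1) + x^2 + x*sqrt(x^2 + 1) - 63*x + 7*sqrt(x^2 + 1) + 1)/(7*x^2 + 7*x*sqrt(x^2 + 1) + 7)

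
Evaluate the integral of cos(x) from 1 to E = -sin(1) + sin(E)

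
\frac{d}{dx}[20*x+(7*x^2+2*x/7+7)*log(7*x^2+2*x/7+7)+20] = 14*x*log(7*x^2 + 2*x/7 + 7) + 14*x + 2*log(7*x^2 + 2*x/7 + 7)/7 + 142/7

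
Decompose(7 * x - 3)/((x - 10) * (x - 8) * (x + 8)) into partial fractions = -59/(288*(x + 8)) - 53/(32*(x - 8)) + 67/(36*(x - 10))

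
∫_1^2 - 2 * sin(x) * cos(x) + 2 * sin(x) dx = -(1 - cos(1))^2 + (1 - cos(2))^2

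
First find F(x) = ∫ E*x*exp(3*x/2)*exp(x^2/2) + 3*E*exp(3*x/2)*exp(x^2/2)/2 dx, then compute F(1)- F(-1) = -1 + exp(3)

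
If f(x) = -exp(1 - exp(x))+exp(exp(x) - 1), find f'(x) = (exp(x) + exp(x + 2*exp(x) - 2))*exp(1 - exp(x))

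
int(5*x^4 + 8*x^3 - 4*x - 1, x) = x^5 + 2*x^4 - 2*x^2 - x + C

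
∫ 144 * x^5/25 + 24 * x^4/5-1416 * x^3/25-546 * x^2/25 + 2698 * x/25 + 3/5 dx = 24*x^6/25 + 24*x^5/25 - 354*x^4/25 - 182*x^3/25 + 1349*x^2/25 + 3*x/5 + C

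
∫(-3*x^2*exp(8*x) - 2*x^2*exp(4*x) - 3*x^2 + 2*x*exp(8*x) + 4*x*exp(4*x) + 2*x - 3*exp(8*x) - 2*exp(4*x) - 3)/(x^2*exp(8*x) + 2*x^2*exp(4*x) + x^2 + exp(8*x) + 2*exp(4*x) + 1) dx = (-(exp(4*x) + 1)*(3*x - log(x^2 + 1) + 2) + exp(4*x))/(exp(4*x) + 1) + C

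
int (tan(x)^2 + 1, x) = tan(x) + C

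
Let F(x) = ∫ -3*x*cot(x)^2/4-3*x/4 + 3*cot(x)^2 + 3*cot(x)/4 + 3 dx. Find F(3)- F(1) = 9*cot(1)/4 - 3*cot(3)/4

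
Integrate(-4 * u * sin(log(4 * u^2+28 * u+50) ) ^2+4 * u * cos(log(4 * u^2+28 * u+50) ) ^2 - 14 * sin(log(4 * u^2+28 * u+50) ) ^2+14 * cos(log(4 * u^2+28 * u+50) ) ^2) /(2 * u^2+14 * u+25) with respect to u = sin(2*log(4*u^2 + 28*u + 50))/2 + C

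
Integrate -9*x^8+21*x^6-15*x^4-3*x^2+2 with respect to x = -x^9 + 3*x^7 - 3*x^5 - x^3 + 2*x + C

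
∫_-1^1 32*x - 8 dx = -16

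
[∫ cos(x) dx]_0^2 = sin(2)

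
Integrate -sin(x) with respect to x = cos(x) + C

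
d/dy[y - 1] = 1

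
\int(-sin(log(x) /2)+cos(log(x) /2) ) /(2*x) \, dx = sqrt(2)*sin(log(x)/2 + pi/4) + C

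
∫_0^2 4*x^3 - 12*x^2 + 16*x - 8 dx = 0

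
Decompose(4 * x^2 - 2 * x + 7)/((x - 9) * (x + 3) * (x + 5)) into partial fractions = 117/(28*(x + 5)) - 49/(24*(x + 3)) + 313/(168*(x - 9))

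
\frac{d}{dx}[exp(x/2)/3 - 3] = exp(x/2)/6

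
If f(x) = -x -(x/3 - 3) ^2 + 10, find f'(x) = 1 - 2*x/9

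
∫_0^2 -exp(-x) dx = -1 + exp(-2)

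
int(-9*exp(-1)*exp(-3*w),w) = 3*exp(-3*w - 1) + C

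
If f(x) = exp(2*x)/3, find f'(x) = 2*exp(2*x)/3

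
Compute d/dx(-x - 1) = -1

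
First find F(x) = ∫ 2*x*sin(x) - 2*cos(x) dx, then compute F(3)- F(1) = 2*cos(1) - 6*cos(3)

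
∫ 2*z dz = z^2 + C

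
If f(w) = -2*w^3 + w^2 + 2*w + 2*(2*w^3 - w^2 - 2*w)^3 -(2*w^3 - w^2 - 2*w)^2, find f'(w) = 144*w^8 - 192*w^7 - 252*w^6 + 252*w^5 + 200*w^4 - 68*w^3 - 66*w^2 - 6*w + 2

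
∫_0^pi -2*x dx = -pi^2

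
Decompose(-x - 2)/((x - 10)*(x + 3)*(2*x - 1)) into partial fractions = 10/(133*(2*x - 1)) + 1/(91*(x + 3)) - 12/(247*(x - 10))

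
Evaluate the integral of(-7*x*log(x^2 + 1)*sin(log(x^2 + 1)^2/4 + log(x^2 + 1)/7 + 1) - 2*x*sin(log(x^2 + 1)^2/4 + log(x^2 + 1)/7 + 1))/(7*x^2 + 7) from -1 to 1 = 0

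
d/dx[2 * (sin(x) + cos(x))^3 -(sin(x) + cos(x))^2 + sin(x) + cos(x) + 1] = 3*sqrt(2)*sin(3*x + pi/4) - 2*cos(2*x) + 4*sqrt(2)*cos(x + pi/4)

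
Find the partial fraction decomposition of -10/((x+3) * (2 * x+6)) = -5/(x + 3)^2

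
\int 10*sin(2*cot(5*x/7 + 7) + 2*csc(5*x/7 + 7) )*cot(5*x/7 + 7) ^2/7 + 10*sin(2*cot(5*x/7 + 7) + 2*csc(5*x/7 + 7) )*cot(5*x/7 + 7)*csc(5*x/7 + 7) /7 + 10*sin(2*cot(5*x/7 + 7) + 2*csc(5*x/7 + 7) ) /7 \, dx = cos(2*cot(5*x/7 + 7) + 2*csc(5*x/7 + 7)) + C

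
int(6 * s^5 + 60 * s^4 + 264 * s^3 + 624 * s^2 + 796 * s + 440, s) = s^6 + 12*s^5 + 66*s^4 + 208*s^3 + 398*s^2 + 440*s + C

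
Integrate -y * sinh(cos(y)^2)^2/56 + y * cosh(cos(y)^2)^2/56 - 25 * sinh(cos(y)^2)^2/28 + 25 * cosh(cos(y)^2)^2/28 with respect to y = y^2/112 + 25*y/28 + C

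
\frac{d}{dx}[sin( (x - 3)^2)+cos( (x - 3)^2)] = -2*x*sin(x^2 - 6*x + 9) + 2*x*cos(x^2 - 6*x + 9) + 6*sin(x^2 - 6*x + 9) - 6*cos(x^2 - 6*x + 9)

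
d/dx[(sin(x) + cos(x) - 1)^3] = 3*sqrt(2)*(sqrt(2)*sin(x + pi/4) - 1)^2*cos(x + pi/4)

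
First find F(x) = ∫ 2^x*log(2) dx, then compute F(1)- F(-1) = 3/2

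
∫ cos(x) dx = sin(x) + C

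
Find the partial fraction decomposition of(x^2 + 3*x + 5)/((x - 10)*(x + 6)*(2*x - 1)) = -27/(247*(2*x - 1)) + 23/(208*(x + 6)) + 135/(304*(x - 10))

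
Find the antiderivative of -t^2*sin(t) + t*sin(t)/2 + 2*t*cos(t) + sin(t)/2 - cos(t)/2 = (t^2 - t/2 - 1/2)*cos(t) + C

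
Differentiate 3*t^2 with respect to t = 6*t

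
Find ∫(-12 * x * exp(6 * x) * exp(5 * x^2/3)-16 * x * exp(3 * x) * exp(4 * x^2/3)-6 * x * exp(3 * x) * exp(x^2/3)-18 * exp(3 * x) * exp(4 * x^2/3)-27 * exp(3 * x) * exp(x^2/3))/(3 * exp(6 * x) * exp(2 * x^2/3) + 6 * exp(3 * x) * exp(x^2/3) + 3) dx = (-2*exp(x^2) - 3)*exp(x*(x + 9)/3)/(exp(x*(x + 9)/3) + 1) + C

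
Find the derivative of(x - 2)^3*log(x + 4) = (3*x^3*log(x + 4) + x^3 - 6*x^2 - 36*x*log(x + 4) + 12*x + 48*log(x + 4) - 8)/(x + 4)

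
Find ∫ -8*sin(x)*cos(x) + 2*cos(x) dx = 2*sin(x) + 2*cos(2*x) + C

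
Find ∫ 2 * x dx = x^2 + C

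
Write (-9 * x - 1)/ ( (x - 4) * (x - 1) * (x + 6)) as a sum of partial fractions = 53/(70*(x + 6)) + 10/(21*(x - 1)) - 37/(30*(x - 4))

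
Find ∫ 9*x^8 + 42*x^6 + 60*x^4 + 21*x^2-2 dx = x^9 + 6*x^7 + 12*x^5 + 7*x^3 - 2*x + C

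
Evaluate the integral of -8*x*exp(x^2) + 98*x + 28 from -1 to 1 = 56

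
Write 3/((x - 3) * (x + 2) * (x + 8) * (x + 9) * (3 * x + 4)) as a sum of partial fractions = -243/(11960*(3*x + 4)) + 1/(644*(x + 9)) - 1/(440*(x + 8)) + 1/(140*(x + 2)) + 1/(2860*(x - 3))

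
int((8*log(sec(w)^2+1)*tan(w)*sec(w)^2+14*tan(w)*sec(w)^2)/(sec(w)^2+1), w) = (2*log(sec(w)^2 + 1) + 7)*log(sec(w)^2 + 1) + C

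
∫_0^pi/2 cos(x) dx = 1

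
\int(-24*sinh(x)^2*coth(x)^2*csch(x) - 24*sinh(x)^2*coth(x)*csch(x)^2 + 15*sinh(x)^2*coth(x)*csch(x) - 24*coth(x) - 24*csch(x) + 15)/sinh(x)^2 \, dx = 3*(4*(cosh(x) + 1)^2 - 5*(cosh(x) + 1)*sinh(x))/sinh(x)^2 + C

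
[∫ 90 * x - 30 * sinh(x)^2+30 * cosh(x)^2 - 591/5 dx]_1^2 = 234/5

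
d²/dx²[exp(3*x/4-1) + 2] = 9*exp(3*x/4 - 1)/16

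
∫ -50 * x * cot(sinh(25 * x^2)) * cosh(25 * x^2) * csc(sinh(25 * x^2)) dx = csc(sinh(25*x^2)) + C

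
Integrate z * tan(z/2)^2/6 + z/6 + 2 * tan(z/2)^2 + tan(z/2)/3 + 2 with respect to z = (z/3 + 4)*tan(z/2) + C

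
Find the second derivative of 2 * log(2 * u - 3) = -8/(4*u^2 - 12*u + 9)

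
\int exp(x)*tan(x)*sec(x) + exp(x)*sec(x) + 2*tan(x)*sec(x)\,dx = (exp(x) + 2)*sec(x) + C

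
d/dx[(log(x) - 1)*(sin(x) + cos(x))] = sqrt(2)*(x*log(x)*cos(x + pi/4) - x*cos(x + pi/4) + sin(x + pi/4))/x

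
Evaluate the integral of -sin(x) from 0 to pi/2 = -1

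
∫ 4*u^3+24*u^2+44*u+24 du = u^4 + 8*u^3 + 22*u^2 + 24*u + C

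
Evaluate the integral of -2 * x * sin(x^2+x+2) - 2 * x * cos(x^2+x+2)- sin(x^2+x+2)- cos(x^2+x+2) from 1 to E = sin(4) - sin(2 + E + exp(2)) - cos(4) + cos(2 + E + exp(2))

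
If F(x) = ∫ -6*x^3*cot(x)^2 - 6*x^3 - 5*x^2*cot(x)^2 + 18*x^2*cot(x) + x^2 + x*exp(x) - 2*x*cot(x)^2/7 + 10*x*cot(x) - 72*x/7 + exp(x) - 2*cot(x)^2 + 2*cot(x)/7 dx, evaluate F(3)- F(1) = 1469*cot(3)/7 - 93*cot(1)/7 - E + 16 + 3*exp(3)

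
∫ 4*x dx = 2*x^2 + C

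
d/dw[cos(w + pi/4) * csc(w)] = -sqrt(2)/(2*sin(w)^2)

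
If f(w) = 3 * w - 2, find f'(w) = 3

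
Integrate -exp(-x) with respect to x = exp(-x) + C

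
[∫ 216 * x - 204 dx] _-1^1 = -408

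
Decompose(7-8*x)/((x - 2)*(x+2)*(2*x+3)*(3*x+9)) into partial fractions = -152/(63*(2*x + 3)) - 31/(45*(x + 3)) + 23/(12*(x + 2)) - 3/(140*(x - 2))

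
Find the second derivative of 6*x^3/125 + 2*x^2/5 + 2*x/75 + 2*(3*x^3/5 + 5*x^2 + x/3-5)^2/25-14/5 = 108*x^4/125 + 48*x^3/5 + 3048*x^2/125 - 124*x/125 - 1616/225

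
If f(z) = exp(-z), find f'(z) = -exp(-z)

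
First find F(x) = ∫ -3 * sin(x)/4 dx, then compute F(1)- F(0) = -3/4 + 3*cos(1)/4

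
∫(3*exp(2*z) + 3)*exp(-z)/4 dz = 3*sinh(z)/2 + C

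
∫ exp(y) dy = exp(y) + C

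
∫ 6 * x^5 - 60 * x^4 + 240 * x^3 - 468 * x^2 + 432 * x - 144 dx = x^6 - 12*x^5 + 60*x^4 - 156*x^3 + 216*x^2 - 144*x + C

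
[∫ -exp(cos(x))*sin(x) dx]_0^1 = -E + exp(cos(1))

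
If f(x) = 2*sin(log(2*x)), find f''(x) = -2*sqrt(2)*sin(log(x) + log(2) + pi/4)/x^2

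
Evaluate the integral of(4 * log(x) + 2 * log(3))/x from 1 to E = 2*log(3*E)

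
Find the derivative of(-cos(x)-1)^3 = 3*(-sin(x)^2 + 2*cos(x) + 2)*sin(x)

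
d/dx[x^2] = 2*x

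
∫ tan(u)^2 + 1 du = tan(u) + C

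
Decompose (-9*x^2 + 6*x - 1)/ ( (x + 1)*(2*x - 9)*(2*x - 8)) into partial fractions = -625/(22*(2*x - 9)) - 8/(55*(x + 1)) + 121/(10*(x - 4))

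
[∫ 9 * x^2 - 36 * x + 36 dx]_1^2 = 3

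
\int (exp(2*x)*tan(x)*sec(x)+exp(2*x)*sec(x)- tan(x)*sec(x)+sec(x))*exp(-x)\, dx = 2*sinh(x)*sec(x) + C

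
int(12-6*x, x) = -3*x^2 + 12*x + C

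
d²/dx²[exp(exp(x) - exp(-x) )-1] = (exp(exp(x) - exp(-x)) - exp(x + exp(x) - exp(-x)) + 2*exp(2*x + exp(x) - exp(-x)) + exp(3*x + exp(x) - exp(-x)) + exp(4*x + exp(x) - exp(-x)))*exp(-2*x)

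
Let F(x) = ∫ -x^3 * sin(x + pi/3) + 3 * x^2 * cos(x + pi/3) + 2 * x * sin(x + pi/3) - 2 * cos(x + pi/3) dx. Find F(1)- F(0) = -cos(1 + pi/3)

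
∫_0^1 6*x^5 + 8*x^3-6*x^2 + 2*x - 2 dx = 0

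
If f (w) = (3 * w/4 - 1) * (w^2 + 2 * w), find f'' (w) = 9*w/2 + 1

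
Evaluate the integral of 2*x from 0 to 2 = 4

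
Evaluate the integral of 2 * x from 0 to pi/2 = pi^2/4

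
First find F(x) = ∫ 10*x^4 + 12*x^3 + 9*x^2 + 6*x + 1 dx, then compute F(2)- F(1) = 138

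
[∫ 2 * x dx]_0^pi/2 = pi^2/4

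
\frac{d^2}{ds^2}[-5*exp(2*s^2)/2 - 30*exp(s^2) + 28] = -40*s^2*exp(2*s^2) - 120*s^2*exp(s^2) - 10*exp(2*s^2) - 60*exp(s^2)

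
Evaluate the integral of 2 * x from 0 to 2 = 4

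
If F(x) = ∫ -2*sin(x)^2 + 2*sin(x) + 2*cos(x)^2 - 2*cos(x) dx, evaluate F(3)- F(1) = -sin(2) + sin(6) - 2*sqrt(2)*sin(pi/4 + 3) + 2*sqrt(2)*sin(pi/4 + 1)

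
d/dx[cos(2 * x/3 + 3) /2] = -sin(2*x/3 + 3)/3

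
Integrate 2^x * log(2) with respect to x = 2^x + C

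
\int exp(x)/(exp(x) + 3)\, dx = log(exp(x) + 3) + C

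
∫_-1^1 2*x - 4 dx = -8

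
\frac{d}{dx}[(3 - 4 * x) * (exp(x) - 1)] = -4*x*exp(x) - exp(x) + 4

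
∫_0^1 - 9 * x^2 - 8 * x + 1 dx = -6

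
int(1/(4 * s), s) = log(2*s)/4 + C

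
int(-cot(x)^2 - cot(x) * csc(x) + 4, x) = 5*x + cot(x) + csc(x) + C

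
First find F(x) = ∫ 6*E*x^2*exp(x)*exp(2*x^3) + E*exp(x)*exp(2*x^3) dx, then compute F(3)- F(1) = -exp(4) + exp(58)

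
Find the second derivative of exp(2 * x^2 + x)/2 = 8*x^2*exp(2*x^2 + x) + 4*x*exp(2*x^2 + x) + 5*exp(2*x^2 + x)/2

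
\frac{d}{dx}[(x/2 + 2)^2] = x/2 + 2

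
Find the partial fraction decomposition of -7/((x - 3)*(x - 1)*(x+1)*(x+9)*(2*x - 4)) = -7/(21120*(x + 9)) + 7/(384*(x + 1)) - 7/(80*(x - 1)) + 7/(66*(x - 2)) - 7/(192*(x - 3))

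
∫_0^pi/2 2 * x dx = pi^2/4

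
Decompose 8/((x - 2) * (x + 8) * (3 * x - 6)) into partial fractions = 2/(75*(x + 8)) - 2/(75*(x - 2)) + 4/(15*(x - 2)^2)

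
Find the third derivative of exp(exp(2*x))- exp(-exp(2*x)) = (8*exp(6*x) - 24*exp(4*x) + 8*exp(2*x) + 8*exp(2*x + 2*exp(2*x)) + 24*exp(4*x + 2*exp(2*x)) + 8*exp(6*x + 2*exp(2*x)))*exp(-exp(2*x))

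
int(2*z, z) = z^2 + C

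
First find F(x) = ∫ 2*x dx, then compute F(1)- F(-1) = 0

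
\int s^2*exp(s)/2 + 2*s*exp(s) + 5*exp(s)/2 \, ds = ((s + 1)^2 + 2)*exp(s)/2 + C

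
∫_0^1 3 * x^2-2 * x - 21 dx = -21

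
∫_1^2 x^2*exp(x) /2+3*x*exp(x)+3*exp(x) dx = -7*E/2 + 7*exp(2)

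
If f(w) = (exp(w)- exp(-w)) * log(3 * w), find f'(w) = (w*exp(2*w)*log(w) + w*exp(2*w)*log(3) + w*log(w) + w*log(3) + exp(2*w) - 1)*exp(-w)/w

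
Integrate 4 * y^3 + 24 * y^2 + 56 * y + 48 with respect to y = y^4 + 8*y^3 + 28*y^2 + 48*y + C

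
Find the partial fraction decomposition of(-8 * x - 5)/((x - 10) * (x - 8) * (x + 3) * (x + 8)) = -59/(1440*(x + 8)) + 19/(715*(x + 3)) + 69/(352*(x - 8)) - 85/(468*(x - 10))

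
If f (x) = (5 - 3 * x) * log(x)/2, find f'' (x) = (-3*x - 5)/(2*x^2)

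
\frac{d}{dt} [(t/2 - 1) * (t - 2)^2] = 3*t^2/2 - 6*t + 6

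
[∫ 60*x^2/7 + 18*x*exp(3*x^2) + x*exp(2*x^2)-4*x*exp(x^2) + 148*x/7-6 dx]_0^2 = -2*exp(4) + 1453/28 + exp(8)/4 + 3*exp(12)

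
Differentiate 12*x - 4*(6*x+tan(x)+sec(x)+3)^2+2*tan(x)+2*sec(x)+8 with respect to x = -48*x*tan(x)^2 - 48*x*tan(x)*sec(x) - 336*x - 8*tan(x)^3 - 16*tan(x)^2*sec(x) - 22*tan(x)^2 - 8*tan(x)*sec(x)^2 - 22*tan(x)*sec(x) - 56*tan(x) - 56*sec(x) - 154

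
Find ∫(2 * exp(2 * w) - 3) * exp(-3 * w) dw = -2*exp(-w) + exp(-3*w) + C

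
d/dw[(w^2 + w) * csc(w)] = (-w^2*cos(w)/sin(w) + 2*w - w*cos(w)/sin(w) + 1)/sin(w)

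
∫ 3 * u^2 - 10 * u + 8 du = u^3 - 5*u^2 + 8*u + C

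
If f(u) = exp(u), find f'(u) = exp(u)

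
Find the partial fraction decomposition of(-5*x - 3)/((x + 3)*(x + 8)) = -37/(5*(x + 8)) + 12/(5*(x + 3))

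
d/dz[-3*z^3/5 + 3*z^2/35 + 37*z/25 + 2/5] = -9*z^2/5 + 6*z/35 + 37/25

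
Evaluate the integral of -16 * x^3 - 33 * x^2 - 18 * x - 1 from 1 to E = (1 - 4*E)*(1 + E)^3 + 24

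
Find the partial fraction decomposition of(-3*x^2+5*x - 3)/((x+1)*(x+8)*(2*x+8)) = -235/(56*(x + 8)) + 71/(24*(x + 4)) - 11/(42*(x + 1))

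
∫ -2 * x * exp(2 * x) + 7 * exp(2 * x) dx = (4 - x)*exp(2*x) + C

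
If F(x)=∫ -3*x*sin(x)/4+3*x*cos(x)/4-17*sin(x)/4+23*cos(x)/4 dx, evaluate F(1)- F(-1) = 3*cos(1)/2 + 10*sin(1)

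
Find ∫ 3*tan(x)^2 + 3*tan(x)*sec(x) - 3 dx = -6*x + 3*tan(x) + 3/cos(x) + C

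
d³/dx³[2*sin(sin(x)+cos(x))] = 4*(sqrt(2)*sin(x)*cos(x)*cos(sqrt(2)*sin(x + pi/4)) + 3*sin(sqrt(2)*sin(x + pi/4))*sin(x + pi/4) - sqrt(2)*cos(sqrt(2)*sin(x + pi/4)))*cos(x + pi/4)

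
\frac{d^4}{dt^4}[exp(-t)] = exp(-t)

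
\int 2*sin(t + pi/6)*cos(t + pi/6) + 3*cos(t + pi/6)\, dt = (sin(t + pi/6) + 3)*sin(t + pi/6) + C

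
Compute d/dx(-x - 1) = -1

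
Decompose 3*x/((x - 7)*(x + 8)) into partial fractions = 8/(5*(x + 8)) + 7/(5*(x - 7))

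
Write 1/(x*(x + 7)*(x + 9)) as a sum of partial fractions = 1/(18*(x + 9)) - 1/(14*(x + 7)) + 1/(63*x)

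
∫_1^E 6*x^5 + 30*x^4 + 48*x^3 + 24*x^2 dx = -27 + (-1 + (1 + E)^2)^3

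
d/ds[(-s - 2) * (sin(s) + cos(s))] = s*sin(s) - s*cos(s) + sin(s) - 3*cos(s)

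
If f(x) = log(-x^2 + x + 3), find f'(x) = (2*x - 1)/(x^2 - x - 3)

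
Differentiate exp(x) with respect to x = exp(x)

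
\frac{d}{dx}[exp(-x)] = -exp(-x)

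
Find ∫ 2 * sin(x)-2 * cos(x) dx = -2*sqrt(2)*sin(x + pi/4) + C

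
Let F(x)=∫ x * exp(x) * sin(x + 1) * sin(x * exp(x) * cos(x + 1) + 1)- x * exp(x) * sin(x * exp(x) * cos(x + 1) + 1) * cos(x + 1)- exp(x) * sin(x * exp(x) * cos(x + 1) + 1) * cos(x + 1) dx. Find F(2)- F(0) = -cos(1) + cos(2*exp(2)*cos(3) + 1)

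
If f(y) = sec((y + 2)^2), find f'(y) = 2*y*tan(y^2 + 4*y + 4)*sec(y^2 + 4*y + 4) + 4*tan(y^2 + 4*y + 4)*sec(y^2 + 4*y + 4)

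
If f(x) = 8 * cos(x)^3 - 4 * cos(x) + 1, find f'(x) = 24*sin(x)^3 - 20*sin(x)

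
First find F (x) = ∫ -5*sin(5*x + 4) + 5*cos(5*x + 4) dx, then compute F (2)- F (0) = cos(14) - cos(4) - sin(4) + sin(14)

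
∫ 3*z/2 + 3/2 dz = 3*z^2/4 + 3*z/2 + C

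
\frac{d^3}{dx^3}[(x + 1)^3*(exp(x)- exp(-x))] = (x^3*exp(2*x) + x^3 + 12*x^2*exp(2*x) - 6*x^2 + 39*x*exp(2*x) + 3*x + 34*exp(2*x) + 4)*exp(-x)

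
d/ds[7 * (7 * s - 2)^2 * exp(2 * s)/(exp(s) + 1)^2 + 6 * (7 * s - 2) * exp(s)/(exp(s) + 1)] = (686*s^2*exp(2*s) + 686*s*exp(3*s) + 336*s*exp(2*s) + 42*s*exp(s) - 154*exp(3*s) - 68*exp(2*s) + 30*exp(s))/(exp(3*s) + 3*exp(2*s) + 3*exp(s) + 1)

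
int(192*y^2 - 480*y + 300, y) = 64*y^3 - 240*y^2 + 300*y + C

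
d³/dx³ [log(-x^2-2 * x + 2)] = (4*x^3 + 12*x^2 + 48*x + 40)/(x^6 + 6*x^5 + 6*x^4 - 16*x^3 - 12*x^2 + 24*x - 8)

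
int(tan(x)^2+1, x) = tan(x) + C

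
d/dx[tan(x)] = cos(x)^(-2)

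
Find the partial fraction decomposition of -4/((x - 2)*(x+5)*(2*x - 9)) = -16/(95*(2*x - 9)) - 4/(133*(x + 5)) + 4/(35*(x - 2))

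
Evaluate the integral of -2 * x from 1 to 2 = -3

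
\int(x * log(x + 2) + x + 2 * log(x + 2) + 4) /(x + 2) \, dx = (x + 4)*log(x + 2) + C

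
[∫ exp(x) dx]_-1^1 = E - exp(-1)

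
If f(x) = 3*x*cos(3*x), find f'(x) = -9*x*sin(3*x) + 3*cos(3*x)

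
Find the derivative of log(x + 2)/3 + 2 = 1/(3*x + 6)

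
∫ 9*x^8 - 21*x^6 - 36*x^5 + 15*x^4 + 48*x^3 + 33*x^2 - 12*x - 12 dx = x^9 - 3*x^7 - 6*x^6 + 3*x^5 + 12*x^4 + 11*x^3 - 6*x^2 - 12*x + C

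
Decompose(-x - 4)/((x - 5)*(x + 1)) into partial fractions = 1/(2*(x + 1)) - 3/(2*(x - 5))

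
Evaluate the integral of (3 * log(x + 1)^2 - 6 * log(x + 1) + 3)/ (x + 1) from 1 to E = -(-1 + log(2))^3 + (-1 + log(1 + E))^3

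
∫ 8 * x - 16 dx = 4*x^2 - 16*x + C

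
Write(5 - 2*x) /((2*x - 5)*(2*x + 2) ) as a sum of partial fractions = -1/(2*(x + 1))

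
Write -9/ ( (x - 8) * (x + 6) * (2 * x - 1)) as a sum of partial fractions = 12/(65*(2*x - 1)) - 9/(182*(x + 6)) - 3/(70*(x - 8))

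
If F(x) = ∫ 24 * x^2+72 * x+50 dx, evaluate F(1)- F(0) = 94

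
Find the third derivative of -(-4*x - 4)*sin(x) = -4*x*cos(x) - 12*sin(x) - 4*cos(x)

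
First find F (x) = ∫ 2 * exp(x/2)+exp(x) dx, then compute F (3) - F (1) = -(exp(1/2) + 2)^2 + (2 + exp(3/2))^2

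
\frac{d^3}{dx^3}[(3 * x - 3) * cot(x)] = -18*x*cot(x)^4 - 24*x*cot(x)^2 - 6*x + 18*cot(x)^4 + 18*cot(x)^3 + 24*cot(x)^2 + 18*cot(x) + 6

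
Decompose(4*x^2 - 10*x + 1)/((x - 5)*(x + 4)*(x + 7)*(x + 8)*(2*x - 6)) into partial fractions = 337/(1144*(x + 8)) - 89/(240*(x + 7)) + 5/(72*(x + 4)) - 1/(440*(x - 3)) + 17/(1872*(x - 5))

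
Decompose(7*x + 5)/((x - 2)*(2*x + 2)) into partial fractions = 1/(3*(x + 1)) + 19/(6*(x - 2))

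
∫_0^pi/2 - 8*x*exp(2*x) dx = (2 - 2*pi)*exp(pi) - 2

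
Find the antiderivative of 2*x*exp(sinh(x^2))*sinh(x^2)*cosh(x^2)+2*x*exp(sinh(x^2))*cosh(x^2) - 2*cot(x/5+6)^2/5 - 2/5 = exp(sinh(x^2))*sinh(x^2) + 2*cot(x/5 + 6) + C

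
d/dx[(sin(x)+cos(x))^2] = 2*cos(2*x)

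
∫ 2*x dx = x^2 + C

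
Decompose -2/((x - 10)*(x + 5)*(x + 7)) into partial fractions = -1/(17*(x + 7)) + 1/(15*(x + 5)) - 2/(255*(x - 10))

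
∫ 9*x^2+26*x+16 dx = 3*x^3 + 13*x^2 + 16*x + C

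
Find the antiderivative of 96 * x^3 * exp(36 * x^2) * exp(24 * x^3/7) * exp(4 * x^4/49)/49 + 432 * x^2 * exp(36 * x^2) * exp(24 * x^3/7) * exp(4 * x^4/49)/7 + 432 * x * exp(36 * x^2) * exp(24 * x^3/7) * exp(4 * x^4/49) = 6*exp(4*x^2*(x + 21)^2/49) + C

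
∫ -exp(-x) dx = exp(-x) + C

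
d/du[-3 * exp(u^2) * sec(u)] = -3*(2*u + sin(u)/cos(u))*exp(u^2)/cos(u)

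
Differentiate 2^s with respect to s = 2^s*log(2)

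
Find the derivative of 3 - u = -1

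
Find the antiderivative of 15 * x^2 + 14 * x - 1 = 5*x^3 + 7*x^2 - x + C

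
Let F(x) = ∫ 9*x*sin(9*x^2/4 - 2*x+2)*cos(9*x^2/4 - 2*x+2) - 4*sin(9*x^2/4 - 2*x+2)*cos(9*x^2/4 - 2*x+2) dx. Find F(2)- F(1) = cos(9/2)/2 - cos(14)/2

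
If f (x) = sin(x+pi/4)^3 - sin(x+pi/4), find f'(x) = 3*sin(3*x + pi/4)/4 - cos(x + pi/4)/4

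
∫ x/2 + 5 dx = x^2/4 + 5*x + C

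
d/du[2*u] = 2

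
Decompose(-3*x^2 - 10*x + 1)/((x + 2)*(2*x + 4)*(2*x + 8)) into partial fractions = -7/(16*(x + 4)) - 5/(16*(x + 2)) + 9/(8*(x + 2)^2)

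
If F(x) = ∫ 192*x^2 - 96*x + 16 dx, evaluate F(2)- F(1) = 320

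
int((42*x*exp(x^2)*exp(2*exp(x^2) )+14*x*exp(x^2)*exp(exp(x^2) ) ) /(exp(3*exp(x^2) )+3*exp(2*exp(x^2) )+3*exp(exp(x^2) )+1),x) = 7*(3*exp(2*exp(x^2)) + 3*exp(exp(x^2)) + 1)/(exp(2*exp(x^2)) + 2*exp(exp(x^2)) + 1) + C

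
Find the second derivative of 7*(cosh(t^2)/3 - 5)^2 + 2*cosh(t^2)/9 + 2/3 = -832*t^2*cosh(t^2)/9 + 56*t^2*cosh(2*t^2)/9 - 416*sinh(t^2)/9 + 14*sinh(2*t^2)/9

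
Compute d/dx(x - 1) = 1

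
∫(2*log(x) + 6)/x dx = (log(x) + 3)^2 + C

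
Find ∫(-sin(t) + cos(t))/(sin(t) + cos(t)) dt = log(3*sin(t) + 3*cos(t)) + C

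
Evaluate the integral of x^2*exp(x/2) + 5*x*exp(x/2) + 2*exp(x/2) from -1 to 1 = 4*exp(1/2)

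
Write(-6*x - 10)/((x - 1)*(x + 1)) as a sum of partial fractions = 2/(x + 1) - 8/(x - 1)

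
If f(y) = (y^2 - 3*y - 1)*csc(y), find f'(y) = (-y^2*cos(y)/sin(y) + 2*y + 3*y*cos(y)/sin(y) - 3 + cos(y)/sin(y))/sin(y)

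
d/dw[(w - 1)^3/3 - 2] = w^2 - 2*w + 1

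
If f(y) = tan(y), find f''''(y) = 24*tan(y)^5 + 40*tan(y)^3 + 16*tan(y)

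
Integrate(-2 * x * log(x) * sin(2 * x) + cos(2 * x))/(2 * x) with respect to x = log(x)*cos(2*x)/2 + C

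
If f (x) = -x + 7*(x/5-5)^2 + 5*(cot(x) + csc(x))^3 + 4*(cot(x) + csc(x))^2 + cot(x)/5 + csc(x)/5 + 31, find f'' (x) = 14/25 - 60/tan(x) + 60/tan(x)^5 + 74/(5*sin(x)) - 8*cos(x)/sin(x)^2 - 32/sin(x)^2 + 152*cos(x)/(5*sin(x)^3) - 1048/(5*sin(x)^3) + 48*cos(x)/sin(x)^4 + 48/sin(x)^4 + 180*cos(x)/sin(x)^5 + 240/sin(x)^5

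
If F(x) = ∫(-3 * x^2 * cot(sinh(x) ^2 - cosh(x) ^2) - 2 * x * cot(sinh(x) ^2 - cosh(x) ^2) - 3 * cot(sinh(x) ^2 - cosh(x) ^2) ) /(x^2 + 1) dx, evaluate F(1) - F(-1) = -6/tan(-cosh(1)^2 + sinh(1)^2)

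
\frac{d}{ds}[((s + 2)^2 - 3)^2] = 4*s^3 + 24*s^2 + 36*s + 8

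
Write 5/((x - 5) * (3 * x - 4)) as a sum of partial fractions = -15/(11*(3*x - 4)) + 5/(11*(x - 5))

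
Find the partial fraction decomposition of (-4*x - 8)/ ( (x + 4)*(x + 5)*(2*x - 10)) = 3/(5*(x + 5)) - 4/(9*(x + 4)) - 7/(45*(x - 5))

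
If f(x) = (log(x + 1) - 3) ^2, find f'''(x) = (4*log(x + 1) - 18)/(x^3 + 3*x^2 + 3*x + 1)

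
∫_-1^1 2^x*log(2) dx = 3/2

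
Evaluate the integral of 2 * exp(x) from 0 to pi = -2 + 2*exp(pi)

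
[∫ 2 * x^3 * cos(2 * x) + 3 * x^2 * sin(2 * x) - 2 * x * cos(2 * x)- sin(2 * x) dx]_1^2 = 6*sin(4)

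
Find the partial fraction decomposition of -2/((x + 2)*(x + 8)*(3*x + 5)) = -18/(19*(3*x + 5)) - 1/(57*(x + 8)) + 1/(3*(x + 2))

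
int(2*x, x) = x^2 + C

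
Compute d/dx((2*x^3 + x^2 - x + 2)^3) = 72*x^8 + 96*x^7 - 42*x^6 + 78*x^5 + 135*x^4 - 60*x^3 + 33*x^2 + 36*x - 12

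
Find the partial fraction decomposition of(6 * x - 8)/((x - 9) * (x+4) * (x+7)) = -25/(24*(x + 7)) + 32/(39*(x + 4)) + 23/(104*(x - 9))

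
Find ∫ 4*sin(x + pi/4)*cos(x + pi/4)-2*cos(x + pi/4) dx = sin(2*x) - 2*sin(x + pi/4) + C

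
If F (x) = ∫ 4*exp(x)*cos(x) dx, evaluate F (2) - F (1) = 2*sqrt(2)*E*(-sin(pi/4 + 1) + E*sin(pi/4 + 2))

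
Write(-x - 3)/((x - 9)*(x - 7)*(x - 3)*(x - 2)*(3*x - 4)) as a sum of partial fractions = -351/(3910*(3*x - 4)) + 1/(14*(x - 2)) - 1/(20*(x - 3)) + 1/(68*(x - 7)) - 1/(161*(x - 9))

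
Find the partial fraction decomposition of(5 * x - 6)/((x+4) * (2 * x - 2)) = 13/(5*(x + 4)) - 1/(10*(x - 1))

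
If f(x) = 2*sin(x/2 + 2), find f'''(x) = -cos(x/2 + 2)/4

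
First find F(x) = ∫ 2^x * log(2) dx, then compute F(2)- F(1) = 2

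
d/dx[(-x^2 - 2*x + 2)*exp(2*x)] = -2*x^2*exp(2*x) - 6*x*exp(2*x) + 2*exp(2*x)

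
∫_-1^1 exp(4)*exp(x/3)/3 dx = -exp(11/3) + exp(13/3)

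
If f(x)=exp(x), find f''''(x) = exp(x)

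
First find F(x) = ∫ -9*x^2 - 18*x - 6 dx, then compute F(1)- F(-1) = -18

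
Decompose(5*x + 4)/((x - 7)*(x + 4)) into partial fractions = 16/(11*(x + 4)) + 39/(11*(x - 7))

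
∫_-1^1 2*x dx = 0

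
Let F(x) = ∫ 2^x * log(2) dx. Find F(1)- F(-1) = 3/2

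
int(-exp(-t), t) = exp(-t) + C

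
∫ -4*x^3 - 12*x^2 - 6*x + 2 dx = -x^4 - 4*x^3 - 3*x^2 + 2*x + C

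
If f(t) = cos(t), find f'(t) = -sin(t)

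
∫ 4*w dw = 2*w^2 + C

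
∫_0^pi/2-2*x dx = -pi^2/4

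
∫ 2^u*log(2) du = 2^u + C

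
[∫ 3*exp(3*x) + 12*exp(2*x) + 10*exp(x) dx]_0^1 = -25 - 2*E + (2 + E)^3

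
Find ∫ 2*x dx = x^2 + C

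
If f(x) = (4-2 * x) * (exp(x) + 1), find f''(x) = -2*x*exp(x)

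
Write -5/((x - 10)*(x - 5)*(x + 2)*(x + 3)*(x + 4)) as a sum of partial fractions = -5/(252*(x + 4)) + 5/(104*(x + 3)) - 5/(168*(x + 2)) + 1/(504*(x - 5)) - 1/(2184*(x - 10))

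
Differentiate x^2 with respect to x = 2*x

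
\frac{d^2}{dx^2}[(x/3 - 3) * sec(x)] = (-x/3 + 2*x/(3*cos(x)^2) + 2*sin(x)/(3*cos(x)) + 3 - 6/cos(x)^2)/cos(x)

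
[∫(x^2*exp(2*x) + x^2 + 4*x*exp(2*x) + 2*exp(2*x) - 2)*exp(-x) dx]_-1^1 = -2*exp(-1) + 2*E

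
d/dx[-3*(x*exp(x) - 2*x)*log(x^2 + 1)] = (-3*x^3*exp(x)*log(x^2 + 1) - 3*x^2*exp(x)*log(x^2 + 1) - 6*x^2*exp(x) + 6*x^2*log(x^2 + 1) + 12*x^2 - 3*x*exp(x)*log(x^2 + 1) - 3*exp(x)*log(x^2 + 1) + 6*log(x^2 + 1))/(x^2 + 1)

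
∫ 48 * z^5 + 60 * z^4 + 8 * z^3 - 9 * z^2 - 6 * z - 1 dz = 8*z^6 + 12*z^5 + 2*z^4 - 3*z^3 - 3*z^2 - z + C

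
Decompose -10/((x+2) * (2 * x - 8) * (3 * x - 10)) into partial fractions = 45/(32*(3*x - 10)) - 5/(96*(x + 2)) - 5/(12*(x - 4))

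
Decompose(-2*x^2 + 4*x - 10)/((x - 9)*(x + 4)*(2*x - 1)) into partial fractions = 2/(9*(2*x - 1)) - 58/(117*(x + 4)) - 8/(13*(x - 9))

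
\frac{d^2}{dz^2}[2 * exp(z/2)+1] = exp(z/2)/2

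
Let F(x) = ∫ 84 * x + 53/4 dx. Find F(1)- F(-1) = 53/2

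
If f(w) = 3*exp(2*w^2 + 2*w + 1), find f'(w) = 12*w*exp(2*w^2 + 2*w + 1) + 6*exp(2*w^2 + 2*w + 1)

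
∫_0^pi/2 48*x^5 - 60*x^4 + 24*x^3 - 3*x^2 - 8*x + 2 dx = -pi^2 + pi + (-pi/2 + pi^2/2)^3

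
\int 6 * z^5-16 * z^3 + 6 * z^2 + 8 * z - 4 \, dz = z^6 - 4*z^4 + 2*z^3 + 4*z^2 - 4*z + C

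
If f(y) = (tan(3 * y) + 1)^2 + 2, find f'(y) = 6*(sin(3*y)/cos(3*y) + 1)/cos(3*y)^2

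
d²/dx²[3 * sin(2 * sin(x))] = -6*sin(x)*cos(2*sin(x)) - 12*sin(2*sin(x))*cos(x)^2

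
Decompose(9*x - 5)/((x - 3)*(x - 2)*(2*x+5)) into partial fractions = -10/(9*(2*x + 5)) - 13/(9*(x - 2)) + 2/(x - 3)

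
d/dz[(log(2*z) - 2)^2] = (2*log(z) - 4 + 2*log(2))/z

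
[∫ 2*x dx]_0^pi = pi^2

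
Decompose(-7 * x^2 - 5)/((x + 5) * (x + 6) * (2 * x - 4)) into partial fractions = -257/(16*(x + 6)) + 90/(7*(x + 5)) - 33/(112*(x - 2))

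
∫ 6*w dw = 3*w^2 + C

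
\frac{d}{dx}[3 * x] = 3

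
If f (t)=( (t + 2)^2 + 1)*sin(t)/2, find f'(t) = t^2*cos(t)/2 + t*sin(t) + 2*t*cos(t) + 2*sin(t) + 5*cos(t)/2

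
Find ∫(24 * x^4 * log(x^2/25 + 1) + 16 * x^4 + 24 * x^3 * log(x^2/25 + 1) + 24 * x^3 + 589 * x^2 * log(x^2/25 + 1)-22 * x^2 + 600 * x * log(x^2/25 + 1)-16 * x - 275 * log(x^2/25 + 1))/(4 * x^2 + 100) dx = (8*x^3 + 12*x^2 - 11*x - 8)*log(x^2/25 + 1)/4 + C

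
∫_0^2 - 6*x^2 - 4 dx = -24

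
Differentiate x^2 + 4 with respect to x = 2*x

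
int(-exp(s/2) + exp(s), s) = (exp(s/2) - 1)^2 + C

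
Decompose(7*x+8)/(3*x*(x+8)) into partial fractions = 2/(x + 8) + 1/(3*x)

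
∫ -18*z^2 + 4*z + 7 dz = -6*z^3 + 2*z^2 + 7*z + C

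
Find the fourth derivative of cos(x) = cos(x)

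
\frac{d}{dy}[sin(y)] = cos(y)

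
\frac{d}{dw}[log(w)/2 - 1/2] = 1/(2*w)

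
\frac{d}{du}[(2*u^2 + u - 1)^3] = 48*u^5 + 60*u^4 - 24*u^3 - 33*u^2 + 6*u + 3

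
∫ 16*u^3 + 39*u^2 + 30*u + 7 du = 4*u^4 + 13*u^3 + 15*u^2 + 7*u + C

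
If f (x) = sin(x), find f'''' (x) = sin(x)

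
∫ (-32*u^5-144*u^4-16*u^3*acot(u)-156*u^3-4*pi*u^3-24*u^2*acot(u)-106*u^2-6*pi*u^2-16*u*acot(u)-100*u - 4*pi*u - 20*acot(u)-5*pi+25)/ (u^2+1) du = 10*u^2 + 30*u - (8*u^2 + 24*u + 4*acot(u) + pi)^2/8 + 5*acot(u) + C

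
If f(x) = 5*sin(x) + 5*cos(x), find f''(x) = -5*sin(x) - 5*cos(x)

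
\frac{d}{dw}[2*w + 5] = 2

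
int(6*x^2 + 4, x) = 2*x^3 + 4*x + C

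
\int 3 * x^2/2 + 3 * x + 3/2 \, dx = x^3/2 + 3*x^2/2 + 3*x/2 + C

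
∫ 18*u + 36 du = 9*u^2 + 36*u + C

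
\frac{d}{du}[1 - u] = -1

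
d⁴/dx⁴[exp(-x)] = exp(-x)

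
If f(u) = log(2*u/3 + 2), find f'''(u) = 2/(u^3 + 9*u^2 + 27*u + 27)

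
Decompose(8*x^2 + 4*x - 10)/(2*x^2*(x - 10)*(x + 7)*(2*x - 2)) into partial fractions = 177/(13328*(x + 7)) - 1/(144*(x - 1)) + 83/(6120*(x - 10)) - 39/(1960*x) - 1/(28*x^2)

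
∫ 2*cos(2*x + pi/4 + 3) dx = sin(2*x + pi/4 + 3) + C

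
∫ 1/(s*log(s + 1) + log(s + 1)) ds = log(log(s + 1)) + C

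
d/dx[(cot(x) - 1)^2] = 2*(1 - cos(x)/sin(x))/sin(x)^2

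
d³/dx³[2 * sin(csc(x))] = 2*(cos(1/sin(x)) - 3*sin(1/sin(x))/sin(x) - 7*cos(1/sin(x))/sin(x)^2 + 6*sin(1/sin(x))/sin(x)^3 + cos(1/sin(x))/sin(x)^4)*cos(x)/sin(x)^2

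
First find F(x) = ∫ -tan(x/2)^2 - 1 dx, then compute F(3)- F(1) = -2*tan(3/2) + 2*tan(1/2)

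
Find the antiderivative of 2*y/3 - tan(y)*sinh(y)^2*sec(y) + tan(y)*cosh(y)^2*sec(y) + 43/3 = y^2/3 + 43*y/3 + sec(y) + C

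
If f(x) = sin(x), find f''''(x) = sin(x)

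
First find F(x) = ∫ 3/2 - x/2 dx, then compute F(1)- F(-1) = 3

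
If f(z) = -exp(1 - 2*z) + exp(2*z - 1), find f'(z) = (2*exp(4*z - 2) + 2)*exp(1 - 2*z)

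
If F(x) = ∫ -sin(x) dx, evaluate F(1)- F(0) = -1 + cos(1)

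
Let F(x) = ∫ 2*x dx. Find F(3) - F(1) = 8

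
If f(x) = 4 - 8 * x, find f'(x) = -8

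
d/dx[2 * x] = 2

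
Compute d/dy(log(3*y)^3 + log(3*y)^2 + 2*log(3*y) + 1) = (3*log(y)^2 + 2*log(y) + 6*log(3)*log(y) + 2 + 2*log(3) + 3*log(3)^2)/y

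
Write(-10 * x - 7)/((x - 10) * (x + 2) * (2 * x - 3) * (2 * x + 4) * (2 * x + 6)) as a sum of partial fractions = 88/(7497*(2*x - 3)) + 23/(468*(x + 3)) - 1529/(28224*(x + 2)) + 13/(336*(x + 2)^2) - 107/(127296*(x - 10))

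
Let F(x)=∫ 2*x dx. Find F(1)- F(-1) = 0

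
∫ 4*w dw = 2*w^2 + C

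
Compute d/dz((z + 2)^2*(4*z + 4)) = 12*z^2 + 40*z + 32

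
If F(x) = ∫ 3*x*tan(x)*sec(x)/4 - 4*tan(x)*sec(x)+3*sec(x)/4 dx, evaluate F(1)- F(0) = 4 - 13*sec(1)/4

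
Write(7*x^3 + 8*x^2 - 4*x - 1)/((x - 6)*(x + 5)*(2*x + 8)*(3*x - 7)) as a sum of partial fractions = -1649/(4598*(3*x - 7)) + 164/(121*(x + 5)) - 61/(76*(x + 4)) + 355/(484*(x - 6))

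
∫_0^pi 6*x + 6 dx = -3 + 3*(1 + pi)^2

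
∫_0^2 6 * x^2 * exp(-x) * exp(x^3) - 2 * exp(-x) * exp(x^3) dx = -2 + 2*exp(6)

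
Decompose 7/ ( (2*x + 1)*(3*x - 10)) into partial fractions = 21/(23*(3*x - 10)) - 14/(23*(2*x + 1))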